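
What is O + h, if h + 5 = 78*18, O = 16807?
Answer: 18206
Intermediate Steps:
h = 1399 (h = -5 + 78*18 = -5 + 1404 = 1399)
O + h = 16807 + 1399 = 18206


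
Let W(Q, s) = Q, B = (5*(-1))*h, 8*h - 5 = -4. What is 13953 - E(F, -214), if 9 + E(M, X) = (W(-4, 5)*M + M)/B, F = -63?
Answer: 71322/5 ≈ 14264.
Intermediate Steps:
h = 1/8 (h = 5/8 + (1/8)*(-4) = 5/8 - 1/2 = 1/8 ≈ 0.12500)
B = -5/8 (B = (5*(-1))*(1/8) = -5*1/8 = -5/8 ≈ -0.62500)
E(M, X) = -9 + 24*M/5 (E(M, X) = -9 + (-4*M + M)/(-5/8) = -9 - 3*M*(-8/5) = -9 + 24*M/5)
13953 - E(F, -214) = 13953 - (-9 + (24/5)*(-63)) = 13953 - (-9 - 1512/5) = 13953 - 1*(-1557/5) = 13953 + 1557/5 = 71322/5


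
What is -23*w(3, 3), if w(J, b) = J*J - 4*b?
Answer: 69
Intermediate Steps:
w(J, b) = J² - 4*b
-23*w(3, 3) = -23*(3² - 4*3) = -23*(9 - 12) = -23*(-3) = 69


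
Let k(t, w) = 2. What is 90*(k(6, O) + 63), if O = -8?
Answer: 5850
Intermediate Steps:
90*(k(6, O) + 63) = 90*(2 + 63) = 90*65 = 5850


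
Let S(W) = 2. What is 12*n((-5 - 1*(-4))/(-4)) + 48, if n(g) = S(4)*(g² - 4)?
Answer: -93/2 ≈ -46.500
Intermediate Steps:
n(g) = -8 + 2*g² (n(g) = 2*(g² - 4) = 2*(-4 + g²) = -8 + 2*g²)
12*n((-5 - 1*(-4))/(-4)) + 48 = 12*(-8 + 2*((-5 - 1*(-4))/(-4))²) + 48 = 12*(-8 + 2*((-5 + 4)*(-¼))²) + 48 = 12*(-8 + 2*(-1*(-¼))²) + 48 = 12*(-8 + 2*(¼)²) + 48 = 12*(-8 + 2*(1/16)) + 48 = 12*(-8 + ⅛) + 48 = 12*(-63/8) + 48 = -189/2 + 48 = -93/2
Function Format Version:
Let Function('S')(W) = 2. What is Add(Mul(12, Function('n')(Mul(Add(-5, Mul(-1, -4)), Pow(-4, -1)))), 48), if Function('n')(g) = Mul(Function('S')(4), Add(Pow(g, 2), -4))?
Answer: Rational(-93, 2) ≈ -46.500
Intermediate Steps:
Function('n')(g) = Add(-8, Mul(2, Pow(g, 2))) (Function('n')(g) = Mul(2, Add(Pow(g, 2), -4)) = Mul(2, Add(-4, Pow(g, 2))) = Add(-8, Mul(2, Pow(g, 2))))
Add(Mul(12, Function('n')(Mul(Add(-5, Mul(-1, -4)), Pow(-4, -1)))), 48) = Add(Mul(12, Add(-8, Mul(2, Pow(Mul(Add(-5, Mul(-1, -4)), Pow(-4, -1)), 2)))), 48) = Add(Mul(12, Add(-8, Mul(2, Pow(Mul(Add(-5, 4), Rational(-1, 4)), 2)))), 48) = Add(Mul(12, Add(-8, Mul(2, Pow(Mul(-1, Rational(-1, 4)), 2)))), 48) = Add(Mul(12, Add(-8, Mul(2, Pow(Rational(1, 4), 2)))), 48) = Add(Mul(12, Add(-8, Mul(2, Rational(1, 16)))), 48) = Add(Mul(12, Add(-8, Rational(1, 8))), 48) = Add(Mul(12, Rational(-63, 8)), 48) = Add(Rational(-189, 2), 48) = Rational(-93, 2)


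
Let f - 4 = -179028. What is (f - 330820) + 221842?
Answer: -288002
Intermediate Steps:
f = -179024 (f = 4 - 179028 = -179024)
(f - 330820) + 221842 = (-179024 - 330820) + 221842 = -509844 + 221842 = -288002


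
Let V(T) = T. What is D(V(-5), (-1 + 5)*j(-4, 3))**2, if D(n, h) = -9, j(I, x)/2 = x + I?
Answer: 81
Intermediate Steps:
j(I, x) = 2*I + 2*x (j(I, x) = 2*(x + I) = 2*(I + x) = 2*I + 2*x)
D(V(-5), (-1 + 5)*j(-4, 3))**2 = (-9)**2 = 81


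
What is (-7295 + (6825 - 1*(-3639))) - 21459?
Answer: -18290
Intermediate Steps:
(-7295 + (6825 - 1*(-3639))) - 21459 = (-7295 + (6825 + 3639)) - 21459 = (-7295 + 10464) - 21459 = 3169 - 21459 = -18290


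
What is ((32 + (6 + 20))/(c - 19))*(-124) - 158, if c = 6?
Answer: 5138/13 ≈ 395.23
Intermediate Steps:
((32 + (6 + 20))/(c - 19))*(-124) - 158 = ((32 + (6 + 20))/(6 - 19))*(-124) - 158 = ((32 + 26)/(-13))*(-124) - 158 = (58*(-1/13))*(-124) - 158 = -58/13*(-124) - 158 = 7192/13 - 158 = 5138/13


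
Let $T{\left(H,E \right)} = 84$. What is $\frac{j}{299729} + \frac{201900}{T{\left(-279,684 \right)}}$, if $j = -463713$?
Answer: $\frac{5039694434}{2098103} \approx 2402.0$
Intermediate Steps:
$\frac{j}{299729} + \frac{201900}{T{\left(-279,684 \right)}} = - \frac{463713}{299729} + \frac{201900}{84} = \left(-463713\right) \frac{1}{299729} + 201900 \cdot \frac{1}{84} = - \frac{463713}{299729} + \frac{16825}{7} = \frac{5039694434}{2098103}$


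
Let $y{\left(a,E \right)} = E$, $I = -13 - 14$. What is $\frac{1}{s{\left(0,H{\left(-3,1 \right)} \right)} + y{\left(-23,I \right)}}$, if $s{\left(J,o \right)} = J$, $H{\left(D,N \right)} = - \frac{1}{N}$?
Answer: $- \frac{1}{27} \approx -0.037037$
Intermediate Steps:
$I = -27$
$\frac{1}{s{\left(0,H{\left(-3,1 \right)} \right)} + y{\left(-23,I \right)}} = \frac{1}{0 - 27} = \frac{1}{-27} = - \frac{1}{27}$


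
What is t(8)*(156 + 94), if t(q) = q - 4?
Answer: 1000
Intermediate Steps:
t(q) = -4 + q
t(8)*(156 + 94) = (-4 + 8)*(156 + 94) = 4*250 = 1000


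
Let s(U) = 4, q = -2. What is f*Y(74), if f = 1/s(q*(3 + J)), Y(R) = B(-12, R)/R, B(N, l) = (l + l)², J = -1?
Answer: 74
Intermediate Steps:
B(N, l) = 4*l² (B(N, l) = (2*l)² = 4*l²)
Y(R) = 4*R (Y(R) = (4*R²)/R = 4*R)
f = ¼ (f = 1/4 = ¼ ≈ 0.25000)
f*Y(74) = (4*74)/4 = (¼)*296 = 74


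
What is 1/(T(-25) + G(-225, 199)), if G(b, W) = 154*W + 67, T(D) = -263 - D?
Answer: 1/30475 ≈ 3.2814e-5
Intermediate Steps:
G(b, W) = 67 + 154*W
1/(T(-25) + G(-225, 199)) = 1/((-263 - 1*(-25)) + (67 + 154*199)) = 1/((-263 + 25) + (67 + 30646)) = 1/(-238 + 30713) = 1/30475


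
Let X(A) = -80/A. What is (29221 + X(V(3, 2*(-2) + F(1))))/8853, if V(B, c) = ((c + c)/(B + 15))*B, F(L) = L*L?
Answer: 9767/2951 ≈ 3.3097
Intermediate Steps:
F(L) = L²
V(B, c) = 2*B*c/(15 + B) (V(B, c) = ((2*c)/(15 + B))*B = (2*c/(15 + B))*B = 2*B*c/(15 + B))
(29221 + X(V(3, 2*(-2) + F(1))))/8853 = (29221 - 80*(15 + 3)/(6*(2*(-2) + 1²)))/8853 = (29221 - 80*3/(-4 + 1))*(1/8853) = (29221 - 80/(2*3*(-3)*(1/18)))*(1/8853) = (29221 - 80/(-1))*(1/8853) = (29221 - 80*(-1))*(1/8853) = (29221 + 80)*(1/8853) = 29301*(1/8853) = 9767/2951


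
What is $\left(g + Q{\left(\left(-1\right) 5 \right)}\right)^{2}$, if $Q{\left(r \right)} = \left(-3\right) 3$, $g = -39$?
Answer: $2304$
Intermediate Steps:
$Q{\left(r \right)} = -9$
$\left(g + Q{\left(\left(-1\right) 5 \right)}\right)^{2} = \left(-39 - 9\right)^{2} = \left(-48\right)^{2} = 2304$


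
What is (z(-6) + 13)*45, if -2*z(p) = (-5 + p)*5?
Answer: 3645/2 ≈ 1822.5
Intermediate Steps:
z(p) = 25/2 - 5*p/2 (z(p) = -(-5 + p)*5/2 = -(-25 + 5*p)/2 = 25/2 - 5*p/2)
(z(-6) + 13)*45 = ((25/2 - 5/2*(-6)) + 13)*45 = ((25/2 + 15) + 13)*45 = (55/2 + 13)*45 = (81/2)*45 = 3645/2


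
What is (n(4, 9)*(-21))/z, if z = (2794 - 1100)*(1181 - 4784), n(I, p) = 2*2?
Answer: 2/145321 ≈ 1.3763e-5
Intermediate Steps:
n(I, p) = 4
z = -6103482 (z = 1694*(-3603) = -6103482)
(n(4, 9)*(-21))/z = (4*(-21))/(-6103482) = -84*(-1/6103482) = 2/145321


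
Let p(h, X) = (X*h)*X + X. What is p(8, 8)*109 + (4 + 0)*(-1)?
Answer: 56676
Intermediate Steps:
p(h, X) = X + h*X² (p(h, X) = h*X² + X = X + h*X²)
p(8, 8)*109 + (4 + 0)*(-1) = (8*(1 + 8*8))*109 + (4 + 0)*(-1) = (8*(1 + 64))*109 + 4*(-1) = (8*65)*109 - 4 = 520*109 - 4 = 56680 - 4 = 56676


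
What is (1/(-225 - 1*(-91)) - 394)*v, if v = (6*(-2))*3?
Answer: 950346/67 ≈ 14184.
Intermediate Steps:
v = -36 (v = -12*3 = -36)
(1/(-225 - 1*(-91)) - 394)*v = (1/(-225 - 1*(-91)) - 394)*(-36) = (1/(-225 + 91) - 394)*(-36) = (1/(-134) - 394)*(-36) = (-1/134 - 394)*(-36) = -52797/134*(-36) = 950346/67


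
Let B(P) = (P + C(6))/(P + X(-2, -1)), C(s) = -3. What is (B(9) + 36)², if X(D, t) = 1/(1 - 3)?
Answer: 389376/289 ≈ 1347.3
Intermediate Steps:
X(D, t) = -½ (X(D, t) = 1/(-2) = -½)
B(P) = (-3 + P)/(-½ + P) (B(P) = (P - 3)/(P - ½) = (-3 + P)/(-½ + P))
(B(9) + 36)² = (2*(-3 + 9)/(-1 + 2*9) + 36)² = (2*6/(-1 + 18) + 36)² = (2*6/17 + 36)² = (2*(1/17)*6 + 36)² = (12/17 + 36)² = (624/17)² = 389376/289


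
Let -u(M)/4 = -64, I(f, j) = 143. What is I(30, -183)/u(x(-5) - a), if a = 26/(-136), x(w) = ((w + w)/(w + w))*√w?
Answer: 143/256 ≈ 0.55859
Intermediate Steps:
x(w) = √w (x(w) = ((2*w)/((2*w)))*√w = ((2*w)*(1/(2*w)))*√w = 1*√w = √w)
a = -13/68 (a = 26*(-1/136) = -13/68 ≈ -0.19118)
u(M) = 256 (u(M) = -4*(-64) = 256)
I(30, -183)/u(x(-5) - a) = 143/256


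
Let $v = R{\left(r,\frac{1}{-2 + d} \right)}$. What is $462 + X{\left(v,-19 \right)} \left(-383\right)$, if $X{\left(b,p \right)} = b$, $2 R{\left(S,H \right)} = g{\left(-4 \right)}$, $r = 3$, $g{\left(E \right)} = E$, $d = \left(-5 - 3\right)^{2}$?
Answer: $1228$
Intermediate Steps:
$d = 64$ ($d = \left(-8\right)^{2} = 64$)
$R{\left(S,H \right)} = -2$ ($R{\left(S,H \right)} = \frac{1}{2} \left(-4\right) = -2$)
$v = -2$
$462 + X{\left(v,-19 \right)} \left(-383\right) = 462 - -766 = 462 + 766 = 1228$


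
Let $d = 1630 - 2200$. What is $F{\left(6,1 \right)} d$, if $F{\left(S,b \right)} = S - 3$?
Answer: $-1710$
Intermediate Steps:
$F{\left(S,b \right)} = -3 + S$
$d = -570$ ($d = 1630 - 2200 = -570$)
$F{\left(6,1 \right)} d = \left(-3 + 6\right) \left(-570\right) = 3 \left(-570\right) = -1710$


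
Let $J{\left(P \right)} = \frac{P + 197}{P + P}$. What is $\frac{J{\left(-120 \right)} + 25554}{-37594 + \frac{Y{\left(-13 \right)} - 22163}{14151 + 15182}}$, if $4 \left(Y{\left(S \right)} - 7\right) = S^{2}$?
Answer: $- \frac{179895857039}{264664059780} \approx -0.67971$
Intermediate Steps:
$Y{\left(S \right)} = 7 + \frac{S^{2}}{4}$
$J{\left(P \right)} = \frac{197 + P}{2 P}$
$\frac{J{\left(-120 \right)} + 25554}{-37594 + \frac{Y{\left(-13 \right)} - 22163}{14151 + 15182}} = \frac{\frac{197 - 120}{2 \left(-120\right)} + 25554}{-37594 + \frac{\left(7 + \frac{\left(-13\right)^{2}}{4}\right) - 22163}{14151 + 15182}} = \frac{\frac{1}{2} \left(- \frac{1}{120}\right) 77 + 25554}{-37594 + \frac{\left(7 + \frac{1}{4} \cdot 169\right) - 22163}{29333}} = \frac{- \frac{77}{240} + 25554}{-37594 + \left(\left(7 + \frac{169}{4}\right) - 22163\right) \frac{1}{29333}} = \frac{6132883}{240 \left(-37594 + \left(\frac{197}{4} - 22163\right) \frac{1}{29333}\right)} = \frac{6132883}{240 \left(-37594 - \frac{88455}{117332}\right)} = \frac{6132883}{240 \left(- \frac{4411067663}{117332}\right)} = \frac{6132883}{240} \left(- \frac{117332}{4411067663}\right) = - \frac{179895857039}{264664059780}$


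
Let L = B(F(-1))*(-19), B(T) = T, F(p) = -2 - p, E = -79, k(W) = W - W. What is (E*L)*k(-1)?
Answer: 0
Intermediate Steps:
k(W) = 0
L = 19 (L = (-2 - 1*(-1))*(-19) = (-2 + 1)*(-19) = -1*(-19) = 19)
(E*L)*k(-1) = -79*19*0 = -1501*0 = 0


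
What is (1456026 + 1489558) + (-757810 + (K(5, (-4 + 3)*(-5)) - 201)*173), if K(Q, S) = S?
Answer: 2153866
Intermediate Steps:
(1456026 + 1489558) + (-757810 + (K(5, (-4 + 3)*(-5)) - 201)*173) = (1456026 + 1489558) + (-757810 + ((-4 + 3)*(-5) - 201)*173) = 2945584 + (-757810 + (-1*(-5) - 201)*173) = 2945584 + (-757810 + (5 - 201)*173) = 2945584 + (-757810 - 196*173) = 2945584 + (-757810 - 33908) = 2945584 - 791718 = 2153866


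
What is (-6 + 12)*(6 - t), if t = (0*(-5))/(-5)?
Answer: 36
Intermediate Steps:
t = 0 (t = 0*(-⅕) = 0)
(-6 + 12)*(6 - t) = (-6 + 12)*(6 - 1*0) = 6*(6 + 0) = 6*6 = 36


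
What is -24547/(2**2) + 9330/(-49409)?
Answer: -1212880043/197636 ≈ -6136.9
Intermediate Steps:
-24547/(2**2) + 9330/(-49409) = -24547/4 + 9330*(-1/49409) = -24547*1/4 - 9330/49409 = -24547/4 - 9330/49409 = -1212880043/197636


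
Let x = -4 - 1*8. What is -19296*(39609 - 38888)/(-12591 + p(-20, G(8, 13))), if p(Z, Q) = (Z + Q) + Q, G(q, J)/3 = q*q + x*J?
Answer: 13912416/13163 ≈ 1056.9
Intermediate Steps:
x = -12 (x = -4 - 8 = -12)
G(q, J) = -36*J + 3*q² (G(q, J) = 3*(q*q - 12*J) = 3*(q² - 12*J) = -36*J + 3*q²)
p(Z, Q) = Z + 2*Q (p(Z, Q) = (Q + Z) + Q = Z + 2*Q)
-19296*(39609 - 38888)/(-12591 + p(-20, G(8, 13))) = -19296*(39609 - 38888)/(-12591 + (-20 + 2*(-36*13 + 3*8²))) = -19296*721/(-12591 + (-20 + 2*(-468 + 3*64))) = -19296*721/(-12591 + (-20 + 2*(-468 + 192))) = -19296*721/(-12591 + (-20 + 2*(-276))) = -19296*721/(-12591 + (-20 - 552)) = -19296*721/(-12591 - 572) = -19296/((-13163*1/721)) = -19296/(-13163/721) = -19296*(-721/13163) = 13912416/13163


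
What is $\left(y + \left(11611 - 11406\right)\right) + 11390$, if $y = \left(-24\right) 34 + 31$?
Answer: $10810$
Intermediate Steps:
$y = -785$ ($y = -816 + 31 = -785$)
$\left(y + \left(11611 - 11406\right)\right) + 11390 = \left(-785 + \left(11611 - 11406\right)\right) + 11390 = \left(-785 + 205\right) + 11390 = -580 + 11390 = 10810$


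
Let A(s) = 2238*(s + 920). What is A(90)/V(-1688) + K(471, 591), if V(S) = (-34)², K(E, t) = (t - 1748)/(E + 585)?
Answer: 596405947/305184 ≈ 1954.3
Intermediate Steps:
K(E, t) = (-1748 + t)/(585 + E)
V(S) = 1156
A(s) = 2058960 + 2238*s (A(s) = 2238*(920 + s) = 2058960 + 2238*s)
A(90)/V(-1688) + K(471, 591) = (2058960 + 2238*90)/1156 + (-1748 + 591)/(585 + 471) = (2058960 + 201420)*(1/1156) - 1157/1056 = 2260380*(1/1156) + (1/1056)*(-1157) = 565095/289 - 1157/1056 = 596405947/305184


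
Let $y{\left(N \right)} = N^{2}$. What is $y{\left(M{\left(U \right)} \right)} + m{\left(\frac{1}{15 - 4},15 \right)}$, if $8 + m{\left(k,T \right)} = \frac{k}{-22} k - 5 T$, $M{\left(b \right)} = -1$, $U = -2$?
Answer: $- \frac{218285}{2662} \approx -82.0$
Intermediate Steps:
$m{\left(k,T \right)} = -8 - 5 T - \frac{k^{2}}{22}$ ($m{\left(k,T \right)} = -8 - \left(5 T - \frac{k}{-22} k\right) = -8 - \left(5 T - k \left(- \frac{1}{22}\right) k\right) = -8 - \left(5 T - - \frac{k}{22} k\right) = -8 - \left(5 T + \frac{k^{2}}{22}\right) = -8 - 5 T - \frac{k^{2}}{22}$)
$y{\left(M{\left(U \right)} \right)} + m{\left(\frac{1}{15 - 4},15 \right)} = \left(-1\right)^{2} - \left(83 + \frac{1}{22 \left(15 - 4\right)^{2}}\right) = 1 - \left(83 + \frac{1}{2662}\right) = 1 - \frac{220947}{2662} = - \frac{218285}{2662}$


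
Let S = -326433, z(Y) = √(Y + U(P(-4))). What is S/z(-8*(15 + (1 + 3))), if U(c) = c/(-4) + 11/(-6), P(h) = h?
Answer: 326433*I*√5502/917 ≈ 26405.0*I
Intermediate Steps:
U(c) = -11/6 - c/4 (U(c) = c*(-¼) + 11*(-⅙) = -c/4 - 11/6 = -11/6 - c/4)
z(Y) = √(-⅚ + Y) (z(Y) = √(Y + (-11/6 - ¼*(-4))) = √(Y + (-11/6 + 1)) = √(Y - ⅚) = √(-⅚ + Y))
S/z(-8*(15 + (1 + 3))) = -326433*6/√(-30 + 36*(-8*(15 + (1 + 3)))) = -326433*6/√(-30 + 36*(-8*(15 + 4))) = -326433*6/√(-30 + 36*(-8*19)) = -326433*6/√(-30 + 36*(-152)) = -326433*6/√(-30 - 5472) = -326433*(-I*√5502/917) = -(-326433)*I*√5502/917 = 326433*I*√5502/917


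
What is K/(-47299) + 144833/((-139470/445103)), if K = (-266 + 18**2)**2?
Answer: -105143414343689/227475570 ≈ -4.6222e+5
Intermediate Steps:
K = 3364 (K = (-266 + 324)**2 = 58**2 = 3364)
K/(-47299) + 144833/((-139470/445103)) = 3364/(-47299) + 144833/((-139470/445103)) = 3364*(-1/47299) + 144833/((-139470*1/445103)) = -116/1631 + 144833/(-139470/445103) = -116/1631 + 144833*(-445103/139470) = -116/1631 - 64465602799/139470 = -105143414343689/227475570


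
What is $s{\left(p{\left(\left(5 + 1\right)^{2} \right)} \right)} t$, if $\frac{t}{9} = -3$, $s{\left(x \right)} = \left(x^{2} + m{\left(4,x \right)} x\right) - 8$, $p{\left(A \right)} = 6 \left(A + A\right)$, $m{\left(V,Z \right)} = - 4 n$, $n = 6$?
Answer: $-4758696$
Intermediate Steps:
$m{\left(V,Z \right)} = -24$ ($m{\left(V,Z \right)} = \left(-4\right) 6 = -24$)
$p{\left(A \right)} = 12 A$ ($p{\left(A \right)} = 6 \cdot 2 A = 12 A$)
$s{\left(x \right)} = -8 + x^{2} - 24 x$ ($s{\left(x \right)} = \left(x^{2} - 24 x\right) - 8 = -8 + x^{2} - 24 x$)
$t = -27$ ($t = 9 \left(-3\right) = -27$)
$s{\left(p{\left(\left(5 + 1\right)^{2} \right)} \right)} t = \left(-8 + \left(12 \left(5 + 1\right)^{2}\right)^{2} - 24 \cdot 12 \left(5 + 1\right)^{2}\right) \left(-27\right) = \left(-8 + \left(12 \cdot 6^{2}\right)^{2} - 24 \cdot 12 \cdot 6^{2}\right) \left(-27\right) = \left(-8 + \left(12 \cdot 36\right)^{2} - 24 \cdot 12 \cdot 36\right) \left(-27\right) = \left(-8 + 432^{2} - 10368\right) \left(-27\right) = \left(-8 + 186624 - 10368\right) \left(-27\right) = 176248 \left(-27\right) = -4758696$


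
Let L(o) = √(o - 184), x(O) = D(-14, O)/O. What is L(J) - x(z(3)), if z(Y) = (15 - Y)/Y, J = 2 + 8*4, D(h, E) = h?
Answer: 7/2 + 5*I*√6 ≈ 3.5 + 12.247*I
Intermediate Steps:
J = 34 (J = 2 + 32 = 34)
z(Y) = (15 - Y)/Y
x(O) = -14/O
L(o) = √(-184 + o)
L(J) - x(z(3)) = √(-184 + 34) - (-14)/((15 - 1*3)/3) = √(-150) - (-14)/((15 - 3)/3) = 5*I*√6 - (-14)/((⅓)*12) = 5*I*√6 - (-14)/4 = 5*I*√6 - 1*(-7/2) = 5*I*√6 + 7/2 = 7/2 + 5*I*√6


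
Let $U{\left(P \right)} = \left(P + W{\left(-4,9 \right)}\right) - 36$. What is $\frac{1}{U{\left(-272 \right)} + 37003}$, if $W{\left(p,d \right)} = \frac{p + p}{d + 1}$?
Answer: $\frac{5}{183471} \approx 2.7252 \cdot 10^{-5}$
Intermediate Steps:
$W{\left(p,d \right)} = \frac{2 p}{1 + d}$
$U{\left(P \right)} = - \frac{184}{5} + P$ ($U{\left(P \right)} = \left(P + 2 \left(-4\right) \frac{1}{1 + 9}\right) - 36 = \left(P + 2 \left(-4\right) \frac{1}{10}\right) - 36 = \left(P - \frac{4}{5}\right) - 36 = \left(- \frac{4}{5} + P\right) - 36 = - \frac{184}{5} + P$)
$\frac{1}{U{\left(-272 \right)} + 37003} = \frac{1}{\left(- \frac{184}{5} - 272\right) + 37003} = \frac{1}{- \frac{1544}{5} + 37003} = \frac{1}{\frac{183471}{5}} = \frac{5}{183471}$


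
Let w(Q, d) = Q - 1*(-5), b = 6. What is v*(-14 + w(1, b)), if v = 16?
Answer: -128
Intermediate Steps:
w(Q, d) = 5 + Q (w(Q, d) = Q + 5 = 5 + Q)
v*(-14 + w(1, b)) = 16*(-14 + (5 + 1)) = 16*(-14 + 6) = 16*(-8) = -128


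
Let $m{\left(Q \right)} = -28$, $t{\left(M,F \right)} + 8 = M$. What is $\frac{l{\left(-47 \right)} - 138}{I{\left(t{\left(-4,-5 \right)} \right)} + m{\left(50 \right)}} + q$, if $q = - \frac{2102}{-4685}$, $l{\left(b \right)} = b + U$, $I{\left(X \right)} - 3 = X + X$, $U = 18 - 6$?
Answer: $\frac{913503}{229565} \approx 3.9793$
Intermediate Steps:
$t{\left(M,F \right)} = -8 + M$
$U = 12$ ($U = 18 - 6 = 12$)
$I{\left(X \right)} = 3 + 2 X$ ($I{\left(X \right)} = 3 + \left(X + X\right) = 3 + 2 X$)
$l{\left(b \right)} = 12 + b$ ($l{\left(b \right)} = b + 12 = 12 + b$)
$q = \frac{2102}{4685}$ ($q = \left(-2102\right) \left(- \frac{1}{4685}\right) = \frac{2102}{4685} \approx 0.44867$)
$\frac{l{\left(-47 \right)} - 138}{I{\left(t{\left(-4,-5 \right)} \right)} + m{\left(50 \right)}} + q = \frac{\left(12 - 47\right) - 138}{\left(3 + 2 \left(-8 - 4\right)\right) - 28} + \frac{2102}{4685} = \frac{-35 - 138}{\left(3 + 2 \left(-12\right)\right) - 28} + \frac{2102}{4685} = - \frac{173}{\left(3 - 24\right) - 28} + \frac{2102}{4685} = - \frac{173}{-21 - 28} + \frac{2102}{4685} = - \frac{173}{-49} + \frac{2102}{4685} = \left(-173\right) \left(- \frac{1}{49}\right) + \frac{2102}{4685} = \frac{173}{49} + \frac{2102}{4685} = \frac{913503}{229565}$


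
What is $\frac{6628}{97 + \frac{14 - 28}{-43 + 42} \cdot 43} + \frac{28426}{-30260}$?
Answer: $\frac{90346753}{10575870} \approx 8.5427$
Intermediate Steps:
$\frac{6628}{97 + \frac{14 - 28}{-43 + 42} \cdot 43} + \frac{28426}{-30260} = \frac{6628}{97 + - \frac{14}{-1} \cdot 43} + 28426 \left(- \frac{1}{30260}\right) = \frac{6628}{97 + \left(-14\right) \left(-1\right) 43} - \frac{14213}{15130} = \frac{6628}{97 + 14 \cdot 43} - \frac{14213}{15130} = \frac{6628}{97 + 602} - \frac{14213}{15130} = \frac{6628}{699} - \frac{14213}{15130} = \frac{90346753}{10575870}$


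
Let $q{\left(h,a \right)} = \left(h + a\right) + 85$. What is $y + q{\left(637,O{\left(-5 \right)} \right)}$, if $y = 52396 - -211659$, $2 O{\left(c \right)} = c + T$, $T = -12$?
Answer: $\frac{529537}{2} \approx 2.6477 \cdot 10^{5}$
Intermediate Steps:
$O{\left(c \right)} = -6 + \frac{c}{2}$ ($O{\left(c \right)} = \frac{c - 12}{2} = \frac{-12 + c}{2} = -6 + \frac{c}{2}$)
$q{\left(h,a \right)} = 85 + a + h$ ($q{\left(h,a \right)} = \left(a + h\right) + 85 = 85 + a + h$)
$y = 264055$ ($y = 52396 + 211659 = 264055$)
$y + q{\left(637,O{\left(-5 \right)} \right)} = 264055 + \left(85 + \left(-6 + \frac{1}{2} \left(-5\right)\right) + 637\right) = 264055 + \left(85 - \frac{17}{2} + 637\right) = 264055 + \frac{1427}{2} = \frac{529537}{2}$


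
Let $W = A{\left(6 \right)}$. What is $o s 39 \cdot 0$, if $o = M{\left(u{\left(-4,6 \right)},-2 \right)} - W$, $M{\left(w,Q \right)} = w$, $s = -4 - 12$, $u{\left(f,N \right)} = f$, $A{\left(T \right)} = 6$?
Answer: $0$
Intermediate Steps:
$s = -16$ ($s = -4 - 12 = -16$)
$W = 6$
$o = -10$ ($o = -4 - 6 = -10$)
$o s 39 \cdot 0 = \left(-10\right) \left(-16\right) 39 \cdot 0 = 160 \cdot 39 \cdot 0 = 6240 \cdot 0 = 0$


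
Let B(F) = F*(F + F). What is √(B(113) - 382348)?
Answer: I*√356810 ≈ 597.34*I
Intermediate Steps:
B(F) = 2*F² (B(F) = F*(2*F) = 2*F²)
√(B(113) - 382348) = √(2*113² - 382348) = √(2*12769 - 382348) = √(25538 - 382348) = √(-356810) = I*√356810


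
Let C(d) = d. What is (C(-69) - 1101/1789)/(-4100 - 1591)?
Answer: 41514/3393733 ≈ 0.012233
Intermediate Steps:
(C(-69) - 1101/1789)/(-4100 - 1591) = (-69 - 1101/1789)/(-4100 - 1591) = (-69 - 1101*1/1789)/(-5691) = (-69 - 1101/1789)*(-1/5691) = -124542/1789*(-1/5691) = 41514/3393733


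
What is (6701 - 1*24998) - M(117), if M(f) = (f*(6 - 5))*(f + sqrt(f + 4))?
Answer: -33273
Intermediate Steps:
M(f) = f*(f + sqrt(4 + f)) (M(f) = (f*1)*(f + sqrt(4 + f)) = f*(f + sqrt(4 + f)))
(6701 - 1*24998) - M(117) = (6701 - 1*24998) - 117*(117 + sqrt(4 + 117)) = (6701 - 24998) - 117*(117 + sqrt(121)) = -18297 - 117*(117 + 11) = -18297 - 117*128 = -18297 - 1*14976 = -18297 - 14976 = -33273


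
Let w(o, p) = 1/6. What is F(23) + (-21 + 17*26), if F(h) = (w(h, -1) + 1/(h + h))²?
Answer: 2004550/4761 ≈ 421.04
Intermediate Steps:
w(o, p) = ⅙
F(h) = (⅙ + 1/(2*h))² (F(h) = (⅙ + 1/(h + h))² = (⅙ + 1/(2*h))²)
F(23) + (-21 + 17*26) = (1/36)*(3 + 23)²/23² + (-21 + 17*26) = (1/36)*(1/529)*26² + (-21 + 442) = (1/36)*(1/529)*676 + 421 = 169/4761 + 421 = 2004550/4761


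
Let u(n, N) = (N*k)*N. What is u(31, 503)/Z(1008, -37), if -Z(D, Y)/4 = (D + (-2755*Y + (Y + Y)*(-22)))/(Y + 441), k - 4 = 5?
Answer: -25553909/11619 ≈ -2199.3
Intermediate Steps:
k = 9 (k = 4 + 5 = 9)
u(n, N) = 9*N² (u(n, N) = (N*9)*N = (9*N)*N = 9*N²)
Z(D, Y) = -4*(D - 2799*Y)/(441 + Y) (Z(D, Y) = -4*(D + (-2755*Y + (Y + Y)*(-22)))/(Y + 441) = -4*(D + (-2755*Y + (2*Y)*(-22)))/(441 + Y) = -4*(D + (-2755*Y - 44*Y))/(441 + Y) = -4*(D - 2799*Y)/(441 + Y))
u(31, 503)/Z(1008, -37) = (9*503²)/((4*(-1*1008 + 2799*(-37))/(441 - 37))) = (9*253009)/((4*(-1008 - 103563)/404)) = 2277081/((4*(1/404)*(-104571))) = 2277081/(-104571/101) = 2277081*(-101/104571) = -25553909/11619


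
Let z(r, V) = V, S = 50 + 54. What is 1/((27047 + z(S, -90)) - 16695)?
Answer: 1/10262 ≈ 9.7447e-5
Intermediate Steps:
S = 104
1/((27047 + z(S, -90)) - 16695) = 1/((27047 - 90) - 16695) = 1/(26957 - 16695) = 1/10262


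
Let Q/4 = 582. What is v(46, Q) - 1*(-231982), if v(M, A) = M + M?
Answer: 232074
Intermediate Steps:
Q = 2328 (Q = 4*582 = 2328)
v(M, A) = 2*M
v(46, Q) - 1*(-231982) = 2*46 - 1*(-231982) = 92 + 231982 = 232074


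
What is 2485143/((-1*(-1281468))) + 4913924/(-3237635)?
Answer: 582983198791/1382975216060 ≈ 0.42154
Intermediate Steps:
2485143/((-1*(-1281468))) + 4913924/(-3237635) = 2485143/1281468 + 4913924*(-1/3237635) = 2485143*(1/1281468) - 4913924/3237635 = 828381/427156 - 4913924/3237635 = 582983198791/1382975216060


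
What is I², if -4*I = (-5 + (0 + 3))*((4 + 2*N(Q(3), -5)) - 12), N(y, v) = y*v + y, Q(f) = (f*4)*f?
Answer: 21904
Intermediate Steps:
Q(f) = 4*f² (Q(f) = (4*f)*f = 4*f²)
N(y, v) = y + v*y (N(y, v) = v*y + y = y + v*y)
I = -148 (I = -(-5 + (0 + 3))*((4 + 2*((4*3²)*(1 - 5))) - 12)/4 = -(-5 + 3)*((4 + 2*((4*9)*(-4))) - 12)/4 = -(-1)*((4 + 2*(36*(-4))) - 12)/2 = -(-1)*((4 + 2*(-144)) - 12)/2 = -(-1)*((4 - 288) - 12)/2 = -(-1)*(-284 - 12)/2 = -(-1)*(-296)/2 = -¼*592 = -148)
I² = (-148)² = 21904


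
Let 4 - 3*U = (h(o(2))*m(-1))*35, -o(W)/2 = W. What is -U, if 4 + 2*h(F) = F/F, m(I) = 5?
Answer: -533/6 ≈ -88.833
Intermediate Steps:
o(W) = -2*W
h(F) = -3/2 (h(F) = -2 + (F/F)/2 = -2 + (½)*1 = -2 + ½ = -3/2)
U = 533/6 (U = 4/3 - (-3/2*5)*35/3 = 4/3 - (-5)*35/2 = 4/3 - ⅓*(-525/2) = 4/3 + 175/2 = 533/6 ≈ 88.833)
-U = -1*533/6 = -533/6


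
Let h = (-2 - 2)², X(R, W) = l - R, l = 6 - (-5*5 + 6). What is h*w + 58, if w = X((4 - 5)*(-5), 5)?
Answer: 378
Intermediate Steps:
l = 25 (l = 6 - (-25 + 6) = 6 - 1*(-19) = 6 + 19 = 25)
X(R, W) = 25 - R
w = 20 (w = 25 - (4 - 5)*(-5) = 25 - (-1)*(-5) = 25 - 1*5 = 25 - 5 = 20)
h = 16 (h = (-4)² = 16)
h*w + 58 = 16*20 + 58 = 320 + 58 = 378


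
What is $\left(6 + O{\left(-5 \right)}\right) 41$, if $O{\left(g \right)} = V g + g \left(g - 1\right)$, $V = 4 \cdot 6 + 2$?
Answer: $-3854$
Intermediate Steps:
$V = 26$ ($V = 24 + 2 = 26$)
$O{\left(g \right)} = 26 g + g \left(-1 + g\right)$ ($O{\left(g \right)} = 26 g + g \left(g - 1\right) = 26 g + g \left(-1 + g\right)$)
$\left(6 + O{\left(-5 \right)}\right) 41 = \left(6 - 5 \left(25 - 5\right)\right) 41 = \left(6 - 100\right) 41 = \left(-94\right) 41 = -3854$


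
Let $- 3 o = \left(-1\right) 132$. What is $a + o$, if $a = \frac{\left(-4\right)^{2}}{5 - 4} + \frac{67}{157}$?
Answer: $\frac{9487}{157} \approx 60.427$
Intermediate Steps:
$a = \frac{2579}{157}$ ($a = \frac{16}{5 - 4} + 67 \cdot \frac{1}{157} = \frac{16}{1} + \frac{67}{157} = 16 \cdot 1 + \frac{67}{157} = 16 + \frac{67}{157} = \frac{2579}{157} \approx 16.427$)
$o = 44$ ($o = - \frac{\left(-1\right) 132}{3} = \left(- \frac{1}{3}\right) \left(-132\right) = 44$)
$a + o = \frac{2579}{157} + 44 = \frac{9487}{157}$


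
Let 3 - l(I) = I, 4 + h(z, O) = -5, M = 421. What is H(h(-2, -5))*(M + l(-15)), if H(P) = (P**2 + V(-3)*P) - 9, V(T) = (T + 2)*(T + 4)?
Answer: 35559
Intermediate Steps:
h(z, O) = -9 (h(z, O) = -4 - 5 = -9)
l(I) = 3 - I
V(T) = (2 + T)*(4 + T)
H(P) = -9 + P**2 - P (H(P) = (P**2 + (8 + (-3)**2 + 6*(-3))*P) - 9 = (P**2 + (8 + 9 - 18)*P) - 9 = (P**2 - P) - 9 = -9 + P**2 - P)
H(h(-2, -5))*(M + l(-15)) = (-9 + (-9)**2 - 1*(-9))*(421 + (3 - 1*(-15))) = (-9 + 81 + 9)*(421 + (3 + 15)) = 81*(421 + 18) = 81*439 = 35559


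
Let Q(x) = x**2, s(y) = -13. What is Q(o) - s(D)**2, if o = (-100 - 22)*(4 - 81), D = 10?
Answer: 88247067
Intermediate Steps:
o = 9394 (o = -122*(-77) = 9394)
Q(o) - s(D)**2 = 9394**2 - 1*(-13)**2 = 88247236 - 1*169 = 88247236 - 169 = 88247067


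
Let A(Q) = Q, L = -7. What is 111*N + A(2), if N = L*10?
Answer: -7768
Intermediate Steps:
N = -70 (N = -7*10 = -70)
111*N + A(2) = 111*(-70) + 2 = -7770 + 2 = -7768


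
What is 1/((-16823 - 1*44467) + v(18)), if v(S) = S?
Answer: -1/61272 ≈ -1.6321e-5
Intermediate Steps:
1/((-16823 - 1*44467) + v(18)) = 1/((-16823 - 1*44467) + 18) = 1/((-16823 - 44467) + 18) = 1/(-61290 + 18) = 1/(-61272) = -1/61272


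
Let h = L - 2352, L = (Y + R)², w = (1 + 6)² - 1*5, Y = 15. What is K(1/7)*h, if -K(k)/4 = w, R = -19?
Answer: 411136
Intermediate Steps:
w = 44 (w = 7² - 5 = 49 - 5 = 44)
K(k) = -176 (K(k) = -4*44 = -176)
L = 16 (L = (15 - 19)² = (-4)² = 16)
h = -2336 (h = 16 - 2352 = -2336)
K(1/7)*h = -176*(-2336) = 411136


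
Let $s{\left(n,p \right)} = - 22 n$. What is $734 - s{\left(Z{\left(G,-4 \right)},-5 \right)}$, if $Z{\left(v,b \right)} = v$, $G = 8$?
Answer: $910$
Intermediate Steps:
$734 - s{\left(Z{\left(G,-4 \right)},-5 \right)} = 734 - \left(-22\right) 8 = 734 - -176 = 734 + 176 = 910$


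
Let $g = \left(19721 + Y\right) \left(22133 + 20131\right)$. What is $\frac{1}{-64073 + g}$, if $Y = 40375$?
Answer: $\frac{1}{2539833271} \approx 3.9373 \cdot 10^{-10}$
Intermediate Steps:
$g = 2539897344$ ($g = \left(19721 + 40375\right) \left(22133 + 20131\right) = 60096 \cdot 42264 = 2539897344$)
$\frac{1}{-64073 + g} = \frac{1}{-64073 + 2539897344} = \frac{1}{2539833271}$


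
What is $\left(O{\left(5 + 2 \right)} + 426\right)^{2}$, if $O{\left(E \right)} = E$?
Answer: $187489$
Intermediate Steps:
$\left(O{\left(5 + 2 \right)} + 426\right)^{2} = \left(\left(5 + 2\right) + 426\right)^{2} = \left(7 + 426\right)^{2} = 433^{2} = 187489$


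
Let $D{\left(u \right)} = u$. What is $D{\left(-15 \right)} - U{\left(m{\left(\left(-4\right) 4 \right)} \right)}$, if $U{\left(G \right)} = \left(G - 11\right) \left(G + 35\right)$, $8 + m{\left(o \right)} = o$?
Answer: $370$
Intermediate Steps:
$m{\left(o \right)} = -8 + o$
$U{\left(G \right)} = \left(-11 + G\right) \left(35 + G\right)$
$D{\left(-15 \right)} - U{\left(m{\left(\left(-4\right) 4 \right)} \right)} = -15 - \left(-385 + \left(-8 - 16\right)^{2} + 24 \left(-8 - 16\right)\right) = -15 - \left(-385 + \left(-24\right)^{2} + 24 \left(-24\right)\right) = -15 - \left(-385 + 576 - 576\right) = -15 - -385 = -15 + 385 = 370$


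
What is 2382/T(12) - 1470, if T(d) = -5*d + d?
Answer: -12157/8 ≈ -1519.6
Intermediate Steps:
T(d) = -4*d
2382/T(12) - 1470 = 2382/((-4*12)) - 1470 = 2382/(-48) - 1470 = 2382*(-1/48) - 1470 = -397/8 - 1470 = -12157/8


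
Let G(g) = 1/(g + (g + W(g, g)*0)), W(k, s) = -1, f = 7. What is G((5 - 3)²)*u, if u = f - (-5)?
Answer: 3/2 ≈ 1.5000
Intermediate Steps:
G(g) = 1/(2*g) (G(g) = 1/(g + (g - 1*0)) = 1/(g + (g + 0)) = 1/(g + g) = 1/(2*g))
u = 12 (u = 7 - (-5) = 7 - 1*(-5) = 7 + 5 = 12)
G((5 - 3)²)*u = (1/(2*((5 - 3)²)))*12 = (1/(2*(2²)))*12 = ((½)/4)*12 = ((½)*(¼))*12 = (⅛)*12 = 3/2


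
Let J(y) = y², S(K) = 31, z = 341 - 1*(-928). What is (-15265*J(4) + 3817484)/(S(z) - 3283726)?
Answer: -3573244/3283695 ≈ -1.0882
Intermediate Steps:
z = 1269 (z = 341 + 928 = 1269)
(-15265*J(4) + 3817484)/(S(z) - 3283726) = (-15265*4² + 3817484)/(31 - 3283726) = (-15265*16 + 3817484)/(-3283695) = (-244240 + 3817484)*(-1/3283695) = 3573244*(-1/3283695) = -3573244/3283695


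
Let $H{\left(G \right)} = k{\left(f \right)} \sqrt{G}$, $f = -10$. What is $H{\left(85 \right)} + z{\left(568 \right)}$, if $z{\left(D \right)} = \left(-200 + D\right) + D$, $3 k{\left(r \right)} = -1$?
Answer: $936 - \frac{\sqrt{85}}{3} \approx 932.93$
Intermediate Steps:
$k{\left(r \right)} = - \frac{1}{3}$ ($k{\left(r \right)} = \frac{1}{3} \left(-1\right) = - \frac{1}{3}$)
$z{\left(D \right)} = -200 + 2 D$
$H{\left(G \right)} = - \frac{\sqrt{G}}{3}$
$H{\left(85 \right)} + z{\left(568 \right)} = - \frac{\sqrt{85}}{3} + \left(-200 + 2 \cdot 568\right) = - \frac{\sqrt{85}}{3} + \left(-200 + 1136\right) = - \frac{\sqrt{85}}{3} + 936 = 936 - \frac{\sqrt{85}}{3}$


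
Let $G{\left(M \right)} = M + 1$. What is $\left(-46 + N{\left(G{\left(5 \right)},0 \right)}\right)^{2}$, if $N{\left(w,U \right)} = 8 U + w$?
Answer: $1600$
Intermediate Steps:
$G{\left(M \right)} = 1 + M$
$N{\left(w,U \right)} = w + 8 U$
$\left(-46 + N{\left(G{\left(5 \right)},0 \right)}\right)^{2} = \left(-46 + \left(\left(1 + 5\right) + 8 \cdot 0\right)\right)^{2} = \left(-46 + \left(6 + 0\right)\right)^{2} = \left(-46 + 6\right)^{2} = \left(-40\right)^{2} = 1600$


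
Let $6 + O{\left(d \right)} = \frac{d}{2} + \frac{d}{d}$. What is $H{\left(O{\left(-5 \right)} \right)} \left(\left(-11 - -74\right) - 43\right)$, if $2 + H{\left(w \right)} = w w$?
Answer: $1085$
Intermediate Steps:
$O{\left(d \right)} = -5 + \frac{d}{2}$ ($O{\left(d \right)} = -6 + \left(\frac{d}{2} + \frac{d}{d}\right) = -6 + \left(d \frac{1}{2} + 1\right) = -6 + \left(\frac{d}{2} + 1\right) = -6 + \left(1 + \frac{d}{2}\right) = -5 + \frac{d}{2}$)
$H{\left(w \right)} = -2 + w^{2}$ ($H{\left(w \right)} = -2 + w w = -2 + w^{2}$)
$H{\left(O{\left(-5 \right)} \right)} \left(\left(-11 - -74\right) - 43\right) = \left(-2 + \left(-5 + \frac{1}{2} \left(-5\right)\right)^{2}\right) \left(\left(-11 - -74\right) - 43\right) = \left(-2 + \left(-5 - \frac{5}{2}\right)^{2}\right) \left(\left(-11 + 74\right) - 43\right) = \left(-2 + \left(- \frac{15}{2}\right)^{2}\right) \left(63 - 43\right) = \left(-2 + \frac{225}{4}\right) 20 = \frac{217}{4} \cdot 20 = 1085$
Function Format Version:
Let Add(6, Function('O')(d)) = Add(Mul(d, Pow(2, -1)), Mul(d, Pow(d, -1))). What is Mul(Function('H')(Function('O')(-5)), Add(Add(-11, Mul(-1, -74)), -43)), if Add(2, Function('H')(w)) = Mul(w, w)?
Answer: 1085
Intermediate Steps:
Function('O')(d) = Add(-5, Mul(Rational(1, 2), d)) (Function('O')(d) = Add(-6, Add(Mul(d, Pow(2, -1)), Mul(d, Pow(d, -1)))) = Add(-6, Add(Mul(d, Rational(1, 2)), 1)) = Add(-6, Add(Mul(Rational(1, 2), d), 1)) = Add(-6, Add(1, Mul(Rational(1, 2), d))) = Add(-5, Mul(Rational(1, 2), d)))
Function('H')(w) = Add(-2, Pow(w, 2)) (Function('H')(w) = Add(-2, Mul(w, w)) = Add(-2, Pow(w, 2)))
Mul(Function('H')(Function('O')(-5)), Add(Add(-11, Mul(-1, -74)), -43)) = Mul(Add(-2, Pow(Add(-5, Mul(Rational(1, 2), -5)), 2)), Add(Add(-11, Mul(-1, -74)), -43)) = Mul(Add(-2, Pow(Add(-5, Rational(-5, 2)), 2)), Add(Add(-11, 74), -43)) = Mul(Add(-2, Pow(Rational(-15, 2), 2)), Add(63, -43)) = Mul(Add(-2, Rational(225, 4)), 20) = Mul(Rational(217, 4), 20) = 1085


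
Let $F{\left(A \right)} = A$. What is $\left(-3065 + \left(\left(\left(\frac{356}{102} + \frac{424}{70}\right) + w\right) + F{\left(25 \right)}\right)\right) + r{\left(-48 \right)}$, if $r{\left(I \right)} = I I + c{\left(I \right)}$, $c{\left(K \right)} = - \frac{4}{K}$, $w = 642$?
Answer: $- \frac{200799}{2380} \approx -84.369$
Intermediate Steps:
$r{\left(I \right)} = I^{2} - \frac{4}{I}$ ($r{\left(I \right)} = I I - \frac{4}{I} = I^{2} - \frac{4}{I}$)
$\left(-3065 + \left(\left(\left(\frac{356}{102} + \frac{424}{70}\right) + w\right) + F{\left(25 \right)}\right)\right) + r{\left(-48 \right)} = \left(-3065 + \left(\left(\left(\frac{356}{102} + \frac{424}{70}\right) + 642\right) + 25\right)\right) + \frac{-4 + \left(-48\right)^{3}}{-48} = \left(-3065 + \left(\left(\left(356 \cdot \frac{1}{102} + 424 \cdot \frac{1}{70}\right) + 642\right) + 25\right)\right) - \frac{-4 - 110592}{48} = \left(-3065 + \left(\left(\left(\frac{178}{51} + \frac{212}{35}\right) + 642\right) + 25\right)\right) - - \frac{27649}{12} = \left(-3065 + \left(\left(\frac{17042}{1785} + 642\right) + 25\right)\right) + \frac{27649}{12} = \left(-3065 + \left(\frac{1163012}{1785} + 25\right)\right) + \frac{27649}{12} = \left(-3065 + \frac{1207637}{1785}\right) + \frac{27649}{12} = - \frac{4263388}{1785} + \frac{27649}{12} = - \frac{200799}{2380}$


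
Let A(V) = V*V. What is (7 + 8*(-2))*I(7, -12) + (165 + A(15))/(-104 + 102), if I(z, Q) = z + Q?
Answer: -150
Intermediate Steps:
A(V) = V**2
I(z, Q) = Q + z
(7 + 8*(-2))*I(7, -12) + (165 + A(15))/(-104 + 102) = (7 + 8*(-2))*(-12 + 7) + (165 + 15**2)/(-104 + 102) = (7 - 16)*(-5) + (165 + 225)/(-2) = -9*(-5) + 390*(-1/2) = 45 - 195 = -150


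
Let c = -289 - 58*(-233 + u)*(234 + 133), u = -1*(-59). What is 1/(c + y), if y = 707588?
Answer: 1/4411063 ≈ 2.2670e-7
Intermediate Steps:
u = 59
c = 3703475 (c = -289 - 58*(-233 + 59)*(234 + 133) = -289 - (-10092)*367 = -289 - 58*(-63858) = -289 + 3703764 = 3703475)
1/(c + y) = 1/(3703475 + 707588) = 1/4411063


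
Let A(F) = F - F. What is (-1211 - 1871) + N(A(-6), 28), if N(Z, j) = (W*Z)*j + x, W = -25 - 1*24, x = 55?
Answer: -3027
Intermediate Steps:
W = -49 (W = -25 - 24 = -49)
A(F) = 0
N(Z, j) = 55 - 49*Z*j (N(Z, j) = (-49*Z)*j + 55 = -49*Z*j + 55 = 55 - 49*Z*j)
(-1211 - 1871) + N(A(-6), 28) = (-1211 - 1871) + (55 - 49*0*28) = -3082 + (55 + 0) = -3082 + 55 = -3027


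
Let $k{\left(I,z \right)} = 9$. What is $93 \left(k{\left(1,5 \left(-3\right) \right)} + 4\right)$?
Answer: $1209$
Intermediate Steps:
$93 \left(k{\left(1,5 \left(-3\right) \right)} + 4\right) = 93 \left(9 + 4\right) = 93 \cdot 13 = 1209$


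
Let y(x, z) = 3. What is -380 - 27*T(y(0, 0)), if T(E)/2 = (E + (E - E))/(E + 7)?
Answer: -1981/5 ≈ -396.20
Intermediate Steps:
T(E) = 2*E/(7 + E) (T(E) = 2*((E + (E - E))/(E + 7)) = 2*((E + 0)/(7 + E)) = 2*(E/(7 + E)) = 2*E/(7 + E))
-380 - 27*T(y(0, 0)) = -380 - 54*3/(7 + 3) = -380 - 54*3/10 = -380 - 27*⅗ = -380 - 81/5 = -1981/5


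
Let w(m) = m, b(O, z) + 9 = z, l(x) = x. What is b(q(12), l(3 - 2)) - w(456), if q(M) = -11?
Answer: -464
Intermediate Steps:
b(O, z) = -9 + z
b(q(12), l(3 - 2)) - w(456) = (-9 + (3 - 2)) - 1*456 = (-9 + 1) - 456 = -8 - 456 = -464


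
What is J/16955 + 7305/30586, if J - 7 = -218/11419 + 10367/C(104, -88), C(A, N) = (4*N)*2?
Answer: 496886647298191/2084448716757440 ≈ 0.23838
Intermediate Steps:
C(A, N) = 8*N
J = -62261413/8038976 (J = 7 + (-218/11419 + 10367/((8*(-88)))) = 7 + (-218*1/11419 + 10367/(-704)) = 7 + (-218/11419 + 10367*(-1/704)) = 7 + (-218/11419 - 10367/704) = 7 - 118534245/8038976 = -62261413/8038976 ≈ -7.7449)
J/16955 + 7305/30586 = -62261413/8038976/16955 + 7305/30586 = -62261413/8038976*1/16955 + 7305*(1/30586) = -62261413/136300838080 + 7305/30586 = 496886647298191/2084448716757440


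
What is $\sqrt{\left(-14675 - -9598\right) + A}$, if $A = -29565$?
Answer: $i \sqrt{34642} \approx 186.12 i$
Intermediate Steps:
$\sqrt{\left(-14675 - -9598\right) + A} = \sqrt{\left(-14675 - -9598\right) - 29565} = \sqrt{\left(-14675 + 9598\right) - 29565} = \sqrt{-5077 - 29565} = \sqrt{-34642} = i \sqrt{34642}$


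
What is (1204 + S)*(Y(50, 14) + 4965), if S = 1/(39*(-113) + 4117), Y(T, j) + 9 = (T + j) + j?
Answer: 878833203/145 ≈ 6.0609e+6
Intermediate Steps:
Y(T, j) = -9 + T + 2*j (Y(T, j) = -9 + ((T + j) + j) = -9 + (T + 2*j) = -9 + T + 2*j)
S = -1/290 (S = 1/(-4407 + 4117) = 1/(-290) = -1/290 ≈ -0.0034483)
(1204 + S)*(Y(50, 14) + 4965) = (1204 - 1/290)*((-9 + 50 + 2*14) + 4965) = 349159*((-9 + 50 + 28) + 4965)/290 = 349159*(69 + 4965)/290 = (349159/290)*5034 = 878833203/145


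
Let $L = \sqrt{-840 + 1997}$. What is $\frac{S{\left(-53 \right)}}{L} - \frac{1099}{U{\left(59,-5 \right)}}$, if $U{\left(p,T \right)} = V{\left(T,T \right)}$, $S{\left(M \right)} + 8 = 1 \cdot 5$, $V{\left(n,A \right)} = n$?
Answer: $\frac{1099}{5} - \frac{3 \sqrt{1157}}{1157} \approx 219.71$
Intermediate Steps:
$S{\left(M \right)} = -3$ ($S{\left(M \right)} = -8 + 1 \cdot 5 = -8 + 5 = -3$)
$U{\left(p,T \right)} = T$
$L = \sqrt{1157} \approx 34.015$
$\frac{S{\left(-53 \right)}}{L} - \frac{1099}{U{\left(59,-5 \right)}} = - \frac{3}{\sqrt{1157}} - \frac{1099}{-5} = - 3 \frac{\sqrt{1157}}{1157} - - \frac{1099}{5} = - \frac{3 \sqrt{1157}}{1157} + \frac{1099}{5} = \frac{1099}{5} - \frac{3 \sqrt{1157}}{1157}$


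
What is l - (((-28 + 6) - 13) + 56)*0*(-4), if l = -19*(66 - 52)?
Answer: -266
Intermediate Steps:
l = -266 (l = -19*14 = -266)
l - (((-28 + 6) - 13) + 56)*0*(-4) = -266 - (((-28 + 6) - 13) + 56)*0*(-4) = -266 - ((-22 - 13) + 56)*0 = -266 - (-35 + 56)*0 = -266 - 21*0 = -266 - 1*0 = -266 + 0 = -266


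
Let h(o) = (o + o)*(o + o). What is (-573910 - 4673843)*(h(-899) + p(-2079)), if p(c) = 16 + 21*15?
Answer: -16966693895655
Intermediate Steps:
p(c) = 331 (p(c) = 16 + 315 = 331)
h(o) = 4*o² (h(o) = (2*o)*(2*o) = 4*o²)
(-573910 - 4673843)*(h(-899) + p(-2079)) = (-573910 - 4673843)*(4*(-899)² + 331) = -5247753*(4*808201 + 331) = -5247753*(3232804 + 331) = -5247753*3233135 = -16966693895655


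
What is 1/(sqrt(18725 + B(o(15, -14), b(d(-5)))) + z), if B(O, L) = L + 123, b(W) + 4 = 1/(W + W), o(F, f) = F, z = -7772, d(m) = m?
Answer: -77720/603851401 - sqrt(1884390)/603851401 ≈ -0.00013098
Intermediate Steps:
b(W) = -4 + 1/(2*W) (b(W) = -4 + 1/(W + W) = -4 + 1/(2*W))
B(O, L) = 123 + L
1/(sqrt(18725 + B(o(15, -14), b(d(-5)))) + z) = 1/(sqrt(18725 + (123 + (-4 + (1/2)/(-5)))) - 7772) = 1/(sqrt(18725 + (123 + (-4 + (1/2)*(-1/5)))) - 7772) = 1/(sqrt(18725 + (123 + (-4 - 1/10))) - 7772) = 1/(sqrt(18725 + (123 - 41/10)) - 7772) = 1/(sqrt(18725 + 1189/10) - 7772) = 1/(sqrt(188439/10) - 7772) = 1/(sqrt(1884390)/10 - 7772) = 1/(-7772 + sqrt(1884390)/10)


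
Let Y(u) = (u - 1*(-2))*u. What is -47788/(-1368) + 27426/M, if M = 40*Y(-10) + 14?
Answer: 23888675/549594 ≈ 43.466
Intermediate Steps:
Y(u) = u*(2 + u) (Y(u) = (u + 2)*u = (2 + u)*u = u*(2 + u))
M = 3214 (M = 40*(-10*(2 - 10)) + 14 = 40*(-10*(-8)) + 14 = 40*80 + 14 = 3200 + 14 = 3214)
-47788/(-1368) + 27426/M = -47788/(-1368) + 27426/3214 = -47788*(-1/1368) + 27426*(1/3214) = 11947/342 + 13713/1607 = 23888675/549594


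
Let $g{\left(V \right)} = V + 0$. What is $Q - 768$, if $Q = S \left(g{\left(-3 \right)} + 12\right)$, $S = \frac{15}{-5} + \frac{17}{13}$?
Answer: $- \frac{10182}{13} \approx -783.23$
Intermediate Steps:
$g{\left(V \right)} = V$
$S = - \frac{22}{13}$ ($S = 15 \left(- \frac{1}{5}\right) + 17 \cdot \frac{1}{13} = -3 + \frac{17}{13} = - \frac{22}{13} \approx -1.6923$)
$Q = - \frac{198}{13}$ ($Q = - \frac{22 \left(-3 + 12\right)}{13} = \left(- \frac{22}{13}\right) 9 = - \frac{198}{13} \approx -15.231$)
$Q - 768 = - \frac{198}{13} - 768 = - \frac{10182}{13}$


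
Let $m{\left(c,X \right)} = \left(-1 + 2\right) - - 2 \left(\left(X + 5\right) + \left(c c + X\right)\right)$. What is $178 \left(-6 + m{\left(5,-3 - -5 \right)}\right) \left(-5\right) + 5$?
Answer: $-56065$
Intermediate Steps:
$m{\left(c,X \right)} = 11 + 2 c^{2} + 4 X$ ($m{\left(c,X \right)} = 1 - - 2 \left(\left(5 + X\right) + \left(c^{2} + X\right)\right) = 1 - - 2 \left(\left(5 + X\right) + \left(X + c^{2}\right)\right) = 1 - - 2 \left(5 + c^{2} + 2 X\right) = 1 - \left(-10 - 4 X - 2 c^{2}\right) = 1 + \left(10 + 2 c^{2} + 4 X\right) = 11 + 2 c^{2} + 4 X$)
$178 \left(-6 + m{\left(5,-3 - -5 \right)}\right) \left(-5\right) + 5 = 178 \left(-6 + \left(11 + 2 \cdot 5^{2} + 4 \left(-3 - -5\right)\right)\right) \left(-5\right) + 5 = 178 \left(-6 + \left(11 + 2 \cdot 25 + 4 \left(-3 + 5\right)\right)\right) \left(-5\right) + 5 = 178 \left(-6 + \left(11 + 50 + 4 \cdot 2\right)\right) \left(-5\right) + 5 = 178 \left(-6 + \left(11 + 50 + 8\right)\right) \left(-5\right) + 5 = 178 \left(-6 + 69\right) \left(-5\right) + 5 = 178 \cdot 63 \left(-5\right) + 5 = 178 \left(-315\right) + 5 = -56070 + 5 = -56065$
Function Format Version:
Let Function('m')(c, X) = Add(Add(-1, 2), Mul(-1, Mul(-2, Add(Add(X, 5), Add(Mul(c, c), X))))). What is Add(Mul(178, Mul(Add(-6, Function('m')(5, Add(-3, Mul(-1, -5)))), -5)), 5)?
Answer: -56065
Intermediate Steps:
Function('m')(c, X) = Add(11, Mul(2, Pow(c, 2)), Mul(4, X)) (Function('m')(c, X) = Add(1, Mul(-1, Mul(-2, Add(Add(5, X), Add(Pow(c, 2), X))))) = Add(1, Mul(-1, Mul(-2, Add(Add(5, X), Add(X, Pow(c, 2)))))) = Add(1, Mul(-1, Mul(-2, Add(5, Pow(c, 2), Mul(2, X))))) = Add(1, Mul(-1, Add(-10, Mul(-4, X), Mul(-2, Pow(c, 2))))) = Add(1, Add(10, Mul(2, Pow(c, 2)), Mul(4, X))) = Add(11, Mul(2, Pow(c, 2)), Mul(4, X)))
Add(Mul(178, Mul(Add(-6, Function('m')(5, Add(-3, Mul(-1, -5)))), -5)), 5) = Add(Mul(178, Mul(Add(-6, Add(11, Mul(2, Pow(5, 2)), Mul(4, Add(-3, Mul(-1, -5))))), -5)), 5) = Add(Mul(178, Mul(Add(-6, Add(11, Mul(2, 25), Mul(4, Add(-3, 5)))), -5)), 5) = Add(Mul(178, Mul(Add(-6, Add(11, 50, Mul(4, 2))), -5)), 5) = Add(Mul(178, Mul(Add(-6, Add(11, 50, 8)), -5)), 5) = Add(Mul(178, Mul(Add(-6, 69), -5)), 5) = Add(Mul(178, Mul(63, -5)), 5) = Add(Mul(178, -315), 5) = Add(-56070, 5) = -56065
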